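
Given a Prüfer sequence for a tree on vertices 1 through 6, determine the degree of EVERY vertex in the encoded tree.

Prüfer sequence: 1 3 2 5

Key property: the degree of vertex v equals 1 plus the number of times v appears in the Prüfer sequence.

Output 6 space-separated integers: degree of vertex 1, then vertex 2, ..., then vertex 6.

p_1 = 1: count[1] becomes 1
p_2 = 3: count[3] becomes 1
p_3 = 2: count[2] becomes 1
p_4 = 5: count[5] becomes 1
Degrees (1 + count): deg[1]=1+1=2, deg[2]=1+1=2, deg[3]=1+1=2, deg[4]=1+0=1, deg[5]=1+1=2, deg[6]=1+0=1

Answer: 2 2 2 1 2 1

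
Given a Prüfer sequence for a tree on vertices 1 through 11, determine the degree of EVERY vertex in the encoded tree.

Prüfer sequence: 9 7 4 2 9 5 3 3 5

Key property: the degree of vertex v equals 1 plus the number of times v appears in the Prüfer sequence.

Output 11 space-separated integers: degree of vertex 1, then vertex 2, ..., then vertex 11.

Answer: 1 2 3 2 3 1 2 1 3 1 1

Derivation:
p_1 = 9: count[9] becomes 1
p_2 = 7: count[7] becomes 1
p_3 = 4: count[4] becomes 1
p_4 = 2: count[2] becomes 1
p_5 = 9: count[9] becomes 2
p_6 = 5: count[5] becomes 1
p_7 = 3: count[3] becomes 1
p_8 = 3: count[3] becomes 2
p_9 = 5: count[5] becomes 2
Degrees (1 + count): deg[1]=1+0=1, deg[2]=1+1=2, deg[3]=1+2=3, deg[4]=1+1=2, deg[5]=1+2=3, deg[6]=1+0=1, deg[7]=1+1=2, deg[8]=1+0=1, deg[9]=1+2=3, deg[10]=1+0=1, deg[11]=1+0=1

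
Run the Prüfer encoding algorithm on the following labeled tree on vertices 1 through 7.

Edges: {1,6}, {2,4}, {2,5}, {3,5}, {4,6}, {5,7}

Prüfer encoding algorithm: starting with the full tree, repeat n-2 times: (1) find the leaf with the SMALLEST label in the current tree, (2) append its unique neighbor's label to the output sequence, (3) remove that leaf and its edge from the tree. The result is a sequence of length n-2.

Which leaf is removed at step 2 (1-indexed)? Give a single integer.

Answer: 3

Derivation:
Step 1: current leaves = {1,3,7}. Remove leaf 1 (neighbor: 6).
Step 2: current leaves = {3,6,7}. Remove leaf 3 (neighbor: 5).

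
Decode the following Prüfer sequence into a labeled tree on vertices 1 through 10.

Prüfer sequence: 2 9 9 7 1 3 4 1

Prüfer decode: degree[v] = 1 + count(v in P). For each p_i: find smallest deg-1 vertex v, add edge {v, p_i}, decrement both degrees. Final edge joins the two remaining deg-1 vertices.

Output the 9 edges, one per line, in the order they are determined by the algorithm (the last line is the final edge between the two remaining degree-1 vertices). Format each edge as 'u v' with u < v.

Answer: 2 5
2 9
6 9
7 8
1 7
3 9
3 4
1 4
1 10

Derivation:
Initial degrees: {1:3, 2:2, 3:2, 4:2, 5:1, 6:1, 7:2, 8:1, 9:3, 10:1}
Step 1: smallest deg-1 vertex = 5, p_1 = 2. Add edge {2,5}. Now deg[5]=0, deg[2]=1.
Step 2: smallest deg-1 vertex = 2, p_2 = 9. Add edge {2,9}. Now deg[2]=0, deg[9]=2.
Step 3: smallest deg-1 vertex = 6, p_3 = 9. Add edge {6,9}. Now deg[6]=0, deg[9]=1.
Step 4: smallest deg-1 vertex = 8, p_4 = 7. Add edge {7,8}. Now deg[8]=0, deg[7]=1.
Step 5: smallest deg-1 vertex = 7, p_5 = 1. Add edge {1,7}. Now deg[7]=0, deg[1]=2.
Step 6: smallest deg-1 vertex = 9, p_6 = 3. Add edge {3,9}. Now deg[9]=0, deg[3]=1.
Step 7: smallest deg-1 vertex = 3, p_7 = 4. Add edge {3,4}. Now deg[3]=0, deg[4]=1.
Step 8: smallest deg-1 vertex = 4, p_8 = 1. Add edge {1,4}. Now deg[4]=0, deg[1]=1.
Final: two remaining deg-1 vertices are 1, 10. Add edge {1,10}.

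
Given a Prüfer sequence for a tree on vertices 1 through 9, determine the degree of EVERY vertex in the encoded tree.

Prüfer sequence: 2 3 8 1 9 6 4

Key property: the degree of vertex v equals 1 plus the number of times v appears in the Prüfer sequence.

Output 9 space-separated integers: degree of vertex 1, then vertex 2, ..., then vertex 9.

Answer: 2 2 2 2 1 2 1 2 2

Derivation:
p_1 = 2: count[2] becomes 1
p_2 = 3: count[3] becomes 1
p_3 = 8: count[8] becomes 1
p_4 = 1: count[1] becomes 1
p_5 = 9: count[9] becomes 1
p_6 = 6: count[6] becomes 1
p_7 = 4: count[4] becomes 1
Degrees (1 + count): deg[1]=1+1=2, deg[2]=1+1=2, deg[3]=1+1=2, deg[4]=1+1=2, deg[5]=1+0=1, deg[6]=1+1=2, deg[7]=1+0=1, deg[8]=1+1=2, deg[9]=1+1=2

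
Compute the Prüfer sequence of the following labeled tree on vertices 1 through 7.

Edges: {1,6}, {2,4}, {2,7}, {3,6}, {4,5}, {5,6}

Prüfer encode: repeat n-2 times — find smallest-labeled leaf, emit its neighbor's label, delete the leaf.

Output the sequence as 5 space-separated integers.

Answer: 6 6 5 4 2

Derivation:
Step 1: leaves = {1,3,7}. Remove smallest leaf 1, emit neighbor 6.
Step 2: leaves = {3,7}. Remove smallest leaf 3, emit neighbor 6.
Step 3: leaves = {6,7}. Remove smallest leaf 6, emit neighbor 5.
Step 4: leaves = {5,7}. Remove smallest leaf 5, emit neighbor 4.
Step 5: leaves = {4,7}. Remove smallest leaf 4, emit neighbor 2.
Done: 2 vertices remain (2, 7). Sequence = [6 6 5 4 2]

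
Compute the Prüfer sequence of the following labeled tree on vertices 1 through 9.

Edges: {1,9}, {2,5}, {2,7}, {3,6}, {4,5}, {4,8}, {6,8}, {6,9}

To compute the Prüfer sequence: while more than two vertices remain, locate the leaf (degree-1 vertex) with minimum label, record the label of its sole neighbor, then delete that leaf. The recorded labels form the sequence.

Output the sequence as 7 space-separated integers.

Step 1: leaves = {1,3,7}. Remove smallest leaf 1, emit neighbor 9.
Step 2: leaves = {3,7,9}. Remove smallest leaf 3, emit neighbor 6.
Step 3: leaves = {7,9}. Remove smallest leaf 7, emit neighbor 2.
Step 4: leaves = {2,9}. Remove smallest leaf 2, emit neighbor 5.
Step 5: leaves = {5,9}. Remove smallest leaf 5, emit neighbor 4.
Step 6: leaves = {4,9}. Remove smallest leaf 4, emit neighbor 8.
Step 7: leaves = {8,9}. Remove smallest leaf 8, emit neighbor 6.
Done: 2 vertices remain (6, 9). Sequence = [9 6 2 5 4 8 6]

Answer: 9 6 2 5 4 8 6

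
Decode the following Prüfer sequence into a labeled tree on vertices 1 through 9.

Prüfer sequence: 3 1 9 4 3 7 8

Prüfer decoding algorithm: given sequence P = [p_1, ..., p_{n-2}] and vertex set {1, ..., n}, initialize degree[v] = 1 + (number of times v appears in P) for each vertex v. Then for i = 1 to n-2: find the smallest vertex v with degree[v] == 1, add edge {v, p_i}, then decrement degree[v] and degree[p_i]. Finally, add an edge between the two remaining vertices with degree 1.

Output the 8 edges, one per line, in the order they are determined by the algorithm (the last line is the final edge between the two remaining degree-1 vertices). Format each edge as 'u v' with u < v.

Answer: 2 3
1 5
1 9
4 6
3 4
3 7
7 8
8 9

Derivation:
Initial degrees: {1:2, 2:1, 3:3, 4:2, 5:1, 6:1, 7:2, 8:2, 9:2}
Step 1: smallest deg-1 vertex = 2, p_1 = 3. Add edge {2,3}. Now deg[2]=0, deg[3]=2.
Step 2: smallest deg-1 vertex = 5, p_2 = 1. Add edge {1,5}. Now deg[5]=0, deg[1]=1.
Step 3: smallest deg-1 vertex = 1, p_3 = 9. Add edge {1,9}. Now deg[1]=0, deg[9]=1.
Step 4: smallest deg-1 vertex = 6, p_4 = 4. Add edge {4,6}. Now deg[6]=0, deg[4]=1.
Step 5: smallest deg-1 vertex = 4, p_5 = 3. Add edge {3,4}. Now deg[4]=0, deg[3]=1.
Step 6: smallest deg-1 vertex = 3, p_6 = 7. Add edge {3,7}. Now deg[3]=0, deg[7]=1.
Step 7: smallest deg-1 vertex = 7, p_7 = 8. Add edge {7,8}. Now deg[7]=0, deg[8]=1.
Final: two remaining deg-1 vertices are 8, 9. Add edge {8,9}.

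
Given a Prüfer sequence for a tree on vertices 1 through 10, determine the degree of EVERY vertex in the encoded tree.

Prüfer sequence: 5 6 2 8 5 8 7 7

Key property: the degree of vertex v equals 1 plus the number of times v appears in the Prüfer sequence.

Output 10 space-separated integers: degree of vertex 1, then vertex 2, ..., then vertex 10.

p_1 = 5: count[5] becomes 1
p_2 = 6: count[6] becomes 1
p_3 = 2: count[2] becomes 1
p_4 = 8: count[8] becomes 1
p_5 = 5: count[5] becomes 2
p_6 = 8: count[8] becomes 2
p_7 = 7: count[7] becomes 1
p_8 = 7: count[7] becomes 2
Degrees (1 + count): deg[1]=1+0=1, deg[2]=1+1=2, deg[3]=1+0=1, deg[4]=1+0=1, deg[5]=1+2=3, deg[6]=1+1=2, deg[7]=1+2=3, deg[8]=1+2=3, deg[9]=1+0=1, deg[10]=1+0=1

Answer: 1 2 1 1 3 2 3 3 1 1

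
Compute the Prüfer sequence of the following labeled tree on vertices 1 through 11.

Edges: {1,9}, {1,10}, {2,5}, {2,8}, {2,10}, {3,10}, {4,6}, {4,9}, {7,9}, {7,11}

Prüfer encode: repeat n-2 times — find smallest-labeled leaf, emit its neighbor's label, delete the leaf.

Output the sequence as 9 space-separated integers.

Step 1: leaves = {3,5,6,8,11}. Remove smallest leaf 3, emit neighbor 10.
Step 2: leaves = {5,6,8,11}. Remove smallest leaf 5, emit neighbor 2.
Step 3: leaves = {6,8,11}. Remove smallest leaf 6, emit neighbor 4.
Step 4: leaves = {4,8,11}. Remove smallest leaf 4, emit neighbor 9.
Step 5: leaves = {8,11}. Remove smallest leaf 8, emit neighbor 2.
Step 6: leaves = {2,11}. Remove smallest leaf 2, emit neighbor 10.
Step 7: leaves = {10,11}. Remove smallest leaf 10, emit neighbor 1.
Step 8: leaves = {1,11}. Remove smallest leaf 1, emit neighbor 9.
Step 9: leaves = {9,11}. Remove smallest leaf 9, emit neighbor 7.
Done: 2 vertices remain (7, 11). Sequence = [10 2 4 9 2 10 1 9 7]

Answer: 10 2 4 9 2 10 1 9 7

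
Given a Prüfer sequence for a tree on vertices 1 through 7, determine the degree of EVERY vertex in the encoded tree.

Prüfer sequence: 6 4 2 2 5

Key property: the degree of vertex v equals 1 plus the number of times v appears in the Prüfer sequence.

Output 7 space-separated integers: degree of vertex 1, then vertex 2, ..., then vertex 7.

p_1 = 6: count[6] becomes 1
p_2 = 4: count[4] becomes 1
p_3 = 2: count[2] becomes 1
p_4 = 2: count[2] becomes 2
p_5 = 5: count[5] becomes 1
Degrees (1 + count): deg[1]=1+0=1, deg[2]=1+2=3, deg[3]=1+0=1, deg[4]=1+1=2, deg[5]=1+1=2, deg[6]=1+1=2, deg[7]=1+0=1

Answer: 1 3 1 2 2 2 1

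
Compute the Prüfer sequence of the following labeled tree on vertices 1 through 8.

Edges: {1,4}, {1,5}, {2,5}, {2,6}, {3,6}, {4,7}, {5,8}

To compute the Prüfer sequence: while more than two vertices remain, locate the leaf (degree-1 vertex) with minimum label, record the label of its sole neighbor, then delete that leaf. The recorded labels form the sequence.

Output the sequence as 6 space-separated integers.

Step 1: leaves = {3,7,8}. Remove smallest leaf 3, emit neighbor 6.
Step 2: leaves = {6,7,8}. Remove smallest leaf 6, emit neighbor 2.
Step 3: leaves = {2,7,8}. Remove smallest leaf 2, emit neighbor 5.
Step 4: leaves = {7,8}. Remove smallest leaf 7, emit neighbor 4.
Step 5: leaves = {4,8}. Remove smallest leaf 4, emit neighbor 1.
Step 6: leaves = {1,8}. Remove smallest leaf 1, emit neighbor 5.
Done: 2 vertices remain (5, 8). Sequence = [6 2 5 4 1 5]

Answer: 6 2 5 4 1 5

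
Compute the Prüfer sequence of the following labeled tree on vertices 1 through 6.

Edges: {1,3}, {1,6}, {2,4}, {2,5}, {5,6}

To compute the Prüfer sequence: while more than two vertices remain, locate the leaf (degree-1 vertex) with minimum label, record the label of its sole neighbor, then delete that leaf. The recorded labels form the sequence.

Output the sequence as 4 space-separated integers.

Answer: 1 6 2 5

Derivation:
Step 1: leaves = {3,4}. Remove smallest leaf 3, emit neighbor 1.
Step 2: leaves = {1,4}. Remove smallest leaf 1, emit neighbor 6.
Step 3: leaves = {4,6}. Remove smallest leaf 4, emit neighbor 2.
Step 4: leaves = {2,6}. Remove smallest leaf 2, emit neighbor 5.
Done: 2 vertices remain (5, 6). Sequence = [1 6 2 5]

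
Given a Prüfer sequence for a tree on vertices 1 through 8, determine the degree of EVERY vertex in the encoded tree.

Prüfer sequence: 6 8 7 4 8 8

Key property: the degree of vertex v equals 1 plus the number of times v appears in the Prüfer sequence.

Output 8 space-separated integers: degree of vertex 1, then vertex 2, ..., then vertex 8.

Answer: 1 1 1 2 1 2 2 4

Derivation:
p_1 = 6: count[6] becomes 1
p_2 = 8: count[8] becomes 1
p_3 = 7: count[7] becomes 1
p_4 = 4: count[4] becomes 1
p_5 = 8: count[8] becomes 2
p_6 = 8: count[8] becomes 3
Degrees (1 + count): deg[1]=1+0=1, deg[2]=1+0=1, deg[3]=1+0=1, deg[4]=1+1=2, deg[5]=1+0=1, deg[6]=1+1=2, deg[7]=1+1=2, deg[8]=1+3=4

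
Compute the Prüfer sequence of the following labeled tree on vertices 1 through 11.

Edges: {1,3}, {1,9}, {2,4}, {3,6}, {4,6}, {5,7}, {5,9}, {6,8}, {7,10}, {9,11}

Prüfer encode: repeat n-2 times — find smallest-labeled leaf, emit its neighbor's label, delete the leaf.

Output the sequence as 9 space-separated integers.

Answer: 4 6 6 3 1 9 7 5 9

Derivation:
Step 1: leaves = {2,8,10,11}. Remove smallest leaf 2, emit neighbor 4.
Step 2: leaves = {4,8,10,11}. Remove smallest leaf 4, emit neighbor 6.
Step 3: leaves = {8,10,11}. Remove smallest leaf 8, emit neighbor 6.
Step 4: leaves = {6,10,11}. Remove smallest leaf 6, emit neighbor 3.
Step 5: leaves = {3,10,11}. Remove smallest leaf 3, emit neighbor 1.
Step 6: leaves = {1,10,11}. Remove smallest leaf 1, emit neighbor 9.
Step 7: leaves = {10,11}. Remove smallest leaf 10, emit neighbor 7.
Step 8: leaves = {7,11}. Remove smallest leaf 7, emit neighbor 5.
Step 9: leaves = {5,11}. Remove smallest leaf 5, emit neighbor 9.
Done: 2 vertices remain (9, 11). Sequence = [4 6 6 3 1 9 7 5 9]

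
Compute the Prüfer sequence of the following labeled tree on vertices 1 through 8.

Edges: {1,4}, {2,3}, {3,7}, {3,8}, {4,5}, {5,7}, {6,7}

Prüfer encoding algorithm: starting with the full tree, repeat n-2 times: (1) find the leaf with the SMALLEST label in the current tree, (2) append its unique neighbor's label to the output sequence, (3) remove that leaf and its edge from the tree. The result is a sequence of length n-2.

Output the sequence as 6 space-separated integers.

Answer: 4 3 5 7 7 3

Derivation:
Step 1: leaves = {1,2,6,8}. Remove smallest leaf 1, emit neighbor 4.
Step 2: leaves = {2,4,6,8}. Remove smallest leaf 2, emit neighbor 3.
Step 3: leaves = {4,6,8}. Remove smallest leaf 4, emit neighbor 5.
Step 4: leaves = {5,6,8}. Remove smallest leaf 5, emit neighbor 7.
Step 5: leaves = {6,8}. Remove smallest leaf 6, emit neighbor 7.
Step 6: leaves = {7,8}. Remove smallest leaf 7, emit neighbor 3.
Done: 2 vertices remain (3, 8). Sequence = [4 3 5 7 7 3]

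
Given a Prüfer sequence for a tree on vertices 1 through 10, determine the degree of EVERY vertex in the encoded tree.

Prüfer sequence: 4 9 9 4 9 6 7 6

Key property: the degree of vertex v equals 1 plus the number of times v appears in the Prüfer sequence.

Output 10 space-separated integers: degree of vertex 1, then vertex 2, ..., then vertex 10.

Answer: 1 1 1 3 1 3 2 1 4 1

Derivation:
p_1 = 4: count[4] becomes 1
p_2 = 9: count[9] becomes 1
p_3 = 9: count[9] becomes 2
p_4 = 4: count[4] becomes 2
p_5 = 9: count[9] becomes 3
p_6 = 6: count[6] becomes 1
p_7 = 7: count[7] becomes 1
p_8 = 6: count[6] becomes 2
Degrees (1 + count): deg[1]=1+0=1, deg[2]=1+0=1, deg[3]=1+0=1, deg[4]=1+2=3, deg[5]=1+0=1, deg[6]=1+2=3, deg[7]=1+1=2, deg[8]=1+0=1, deg[9]=1+3=4, deg[10]=1+0=1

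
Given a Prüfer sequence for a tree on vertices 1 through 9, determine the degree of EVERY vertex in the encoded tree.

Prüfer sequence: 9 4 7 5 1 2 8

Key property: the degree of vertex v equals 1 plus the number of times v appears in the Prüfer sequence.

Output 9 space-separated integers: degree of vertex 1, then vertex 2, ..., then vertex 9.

p_1 = 9: count[9] becomes 1
p_2 = 4: count[4] becomes 1
p_3 = 7: count[7] becomes 1
p_4 = 5: count[5] becomes 1
p_5 = 1: count[1] becomes 1
p_6 = 2: count[2] becomes 1
p_7 = 8: count[8] becomes 1
Degrees (1 + count): deg[1]=1+1=2, deg[2]=1+1=2, deg[3]=1+0=1, deg[4]=1+1=2, deg[5]=1+1=2, deg[6]=1+0=1, deg[7]=1+1=2, deg[8]=1+1=2, deg[9]=1+1=2

Answer: 2 2 1 2 2 1 2 2 2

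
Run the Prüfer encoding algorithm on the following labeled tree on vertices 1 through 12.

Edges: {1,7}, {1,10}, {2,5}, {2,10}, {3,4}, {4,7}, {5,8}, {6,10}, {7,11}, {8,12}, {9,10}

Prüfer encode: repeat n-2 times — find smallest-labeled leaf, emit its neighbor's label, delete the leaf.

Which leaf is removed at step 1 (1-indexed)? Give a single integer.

Step 1: current leaves = {3,6,9,11,12}. Remove leaf 3 (neighbor: 4).

Answer: 3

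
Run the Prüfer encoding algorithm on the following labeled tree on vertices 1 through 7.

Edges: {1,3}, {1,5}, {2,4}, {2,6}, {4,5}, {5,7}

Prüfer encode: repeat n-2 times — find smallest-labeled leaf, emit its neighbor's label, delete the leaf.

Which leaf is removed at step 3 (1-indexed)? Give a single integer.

Step 1: current leaves = {3,6,7}. Remove leaf 3 (neighbor: 1).
Step 2: current leaves = {1,6,7}. Remove leaf 1 (neighbor: 5).
Step 3: current leaves = {6,7}. Remove leaf 6 (neighbor: 2).

Answer: 6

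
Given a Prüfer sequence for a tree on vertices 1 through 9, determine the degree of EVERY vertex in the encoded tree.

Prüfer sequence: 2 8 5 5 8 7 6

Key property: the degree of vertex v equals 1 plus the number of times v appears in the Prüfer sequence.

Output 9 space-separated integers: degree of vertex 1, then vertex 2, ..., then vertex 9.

p_1 = 2: count[2] becomes 1
p_2 = 8: count[8] becomes 1
p_3 = 5: count[5] becomes 1
p_4 = 5: count[5] becomes 2
p_5 = 8: count[8] becomes 2
p_6 = 7: count[7] becomes 1
p_7 = 6: count[6] becomes 1
Degrees (1 + count): deg[1]=1+0=1, deg[2]=1+1=2, deg[3]=1+0=1, deg[4]=1+0=1, deg[5]=1+2=3, deg[6]=1+1=2, deg[7]=1+1=2, deg[8]=1+2=3, deg[9]=1+0=1

Answer: 1 2 1 1 3 2 2 3 1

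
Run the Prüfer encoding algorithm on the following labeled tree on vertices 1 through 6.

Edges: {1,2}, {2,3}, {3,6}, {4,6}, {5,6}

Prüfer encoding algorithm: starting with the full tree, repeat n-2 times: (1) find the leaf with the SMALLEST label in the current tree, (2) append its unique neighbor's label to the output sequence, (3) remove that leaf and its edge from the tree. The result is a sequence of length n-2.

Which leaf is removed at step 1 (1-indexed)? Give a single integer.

Step 1: current leaves = {1,4,5}. Remove leaf 1 (neighbor: 2).

Answer: 1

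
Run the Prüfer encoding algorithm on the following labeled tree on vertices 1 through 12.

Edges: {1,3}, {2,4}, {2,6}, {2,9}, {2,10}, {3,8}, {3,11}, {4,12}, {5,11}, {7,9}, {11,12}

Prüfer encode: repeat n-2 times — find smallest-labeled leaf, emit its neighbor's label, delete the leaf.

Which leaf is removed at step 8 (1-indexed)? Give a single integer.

Answer: 10

Derivation:
Step 1: current leaves = {1,5,6,7,8,10}. Remove leaf 1 (neighbor: 3).
Step 2: current leaves = {5,6,7,8,10}. Remove leaf 5 (neighbor: 11).
Step 3: current leaves = {6,7,8,10}. Remove leaf 6 (neighbor: 2).
Step 4: current leaves = {7,8,10}. Remove leaf 7 (neighbor: 9).
Step 5: current leaves = {8,9,10}. Remove leaf 8 (neighbor: 3).
Step 6: current leaves = {3,9,10}. Remove leaf 3 (neighbor: 11).
Step 7: current leaves = {9,10,11}. Remove leaf 9 (neighbor: 2).
Step 8: current leaves = {10,11}. Remove leaf 10 (neighbor: 2).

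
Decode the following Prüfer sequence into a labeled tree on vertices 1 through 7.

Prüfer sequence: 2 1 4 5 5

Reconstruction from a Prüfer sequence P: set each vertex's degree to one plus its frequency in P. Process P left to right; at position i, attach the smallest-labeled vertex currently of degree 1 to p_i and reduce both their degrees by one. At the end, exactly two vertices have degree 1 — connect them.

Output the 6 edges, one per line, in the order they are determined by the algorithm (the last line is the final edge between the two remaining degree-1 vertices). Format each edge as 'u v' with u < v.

Answer: 2 3
1 2
1 4
4 5
5 6
5 7

Derivation:
Initial degrees: {1:2, 2:2, 3:1, 4:2, 5:3, 6:1, 7:1}
Step 1: smallest deg-1 vertex = 3, p_1 = 2. Add edge {2,3}. Now deg[3]=0, deg[2]=1.
Step 2: smallest deg-1 vertex = 2, p_2 = 1. Add edge {1,2}. Now deg[2]=0, deg[1]=1.
Step 3: smallest deg-1 vertex = 1, p_3 = 4. Add edge {1,4}. Now deg[1]=0, deg[4]=1.
Step 4: smallest deg-1 vertex = 4, p_4 = 5. Add edge {4,5}. Now deg[4]=0, deg[5]=2.
Step 5: smallest deg-1 vertex = 6, p_5 = 5. Add edge {5,6}. Now deg[6]=0, deg[5]=1.
Final: two remaining deg-1 vertices are 5, 7. Add edge {5,7}.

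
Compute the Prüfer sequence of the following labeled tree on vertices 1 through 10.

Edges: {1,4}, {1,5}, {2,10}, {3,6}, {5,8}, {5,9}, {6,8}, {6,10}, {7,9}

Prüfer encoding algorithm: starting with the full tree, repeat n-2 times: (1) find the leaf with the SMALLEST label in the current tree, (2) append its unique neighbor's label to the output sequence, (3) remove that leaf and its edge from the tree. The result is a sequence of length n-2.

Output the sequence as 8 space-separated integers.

Step 1: leaves = {2,3,4,7}. Remove smallest leaf 2, emit neighbor 10.
Step 2: leaves = {3,4,7,10}. Remove smallest leaf 3, emit neighbor 6.
Step 3: leaves = {4,7,10}. Remove smallest leaf 4, emit neighbor 1.
Step 4: leaves = {1,7,10}. Remove smallest leaf 1, emit neighbor 5.
Step 5: leaves = {7,10}. Remove smallest leaf 7, emit neighbor 9.
Step 6: leaves = {9,10}. Remove smallest leaf 9, emit neighbor 5.
Step 7: leaves = {5,10}. Remove smallest leaf 5, emit neighbor 8.
Step 8: leaves = {8,10}. Remove smallest leaf 8, emit neighbor 6.
Done: 2 vertices remain (6, 10). Sequence = [10 6 1 5 9 5 8 6]

Answer: 10 6 1 5 9 5 8 6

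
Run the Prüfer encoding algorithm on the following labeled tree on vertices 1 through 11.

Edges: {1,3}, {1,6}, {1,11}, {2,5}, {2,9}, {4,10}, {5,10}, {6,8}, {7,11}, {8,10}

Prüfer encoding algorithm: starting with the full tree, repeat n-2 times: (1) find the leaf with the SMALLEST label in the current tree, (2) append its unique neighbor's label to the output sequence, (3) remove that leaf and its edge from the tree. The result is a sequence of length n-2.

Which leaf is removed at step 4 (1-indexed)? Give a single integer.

Answer: 9

Derivation:
Step 1: current leaves = {3,4,7,9}. Remove leaf 3 (neighbor: 1).
Step 2: current leaves = {4,7,9}. Remove leaf 4 (neighbor: 10).
Step 3: current leaves = {7,9}. Remove leaf 7 (neighbor: 11).
Step 4: current leaves = {9,11}. Remove leaf 9 (neighbor: 2).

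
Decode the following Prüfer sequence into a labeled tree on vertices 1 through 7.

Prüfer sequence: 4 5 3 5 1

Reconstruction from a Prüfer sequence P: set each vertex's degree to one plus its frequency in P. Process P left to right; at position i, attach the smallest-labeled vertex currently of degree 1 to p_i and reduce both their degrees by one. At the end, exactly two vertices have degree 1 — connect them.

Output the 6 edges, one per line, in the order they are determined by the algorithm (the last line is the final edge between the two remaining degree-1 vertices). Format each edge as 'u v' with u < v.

Answer: 2 4
4 5
3 6
3 5
1 5
1 7

Derivation:
Initial degrees: {1:2, 2:1, 3:2, 4:2, 5:3, 6:1, 7:1}
Step 1: smallest deg-1 vertex = 2, p_1 = 4. Add edge {2,4}. Now deg[2]=0, deg[4]=1.
Step 2: smallest deg-1 vertex = 4, p_2 = 5. Add edge {4,5}. Now deg[4]=0, deg[5]=2.
Step 3: smallest deg-1 vertex = 6, p_3 = 3. Add edge {3,6}. Now deg[6]=0, deg[3]=1.
Step 4: smallest deg-1 vertex = 3, p_4 = 5. Add edge {3,5}. Now deg[3]=0, deg[5]=1.
Step 5: smallest deg-1 vertex = 5, p_5 = 1. Add edge {1,5}. Now deg[5]=0, deg[1]=1.
Final: two remaining deg-1 vertices are 1, 7. Add edge {1,7}.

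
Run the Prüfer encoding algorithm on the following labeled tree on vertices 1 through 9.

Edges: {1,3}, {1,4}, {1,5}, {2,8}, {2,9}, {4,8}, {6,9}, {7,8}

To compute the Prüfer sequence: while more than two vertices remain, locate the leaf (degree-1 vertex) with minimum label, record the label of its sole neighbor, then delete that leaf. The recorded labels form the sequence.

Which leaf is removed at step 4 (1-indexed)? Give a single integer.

Step 1: current leaves = {3,5,6,7}. Remove leaf 3 (neighbor: 1).
Step 2: current leaves = {5,6,7}. Remove leaf 5 (neighbor: 1).
Step 3: current leaves = {1,6,7}. Remove leaf 1 (neighbor: 4).
Step 4: current leaves = {4,6,7}. Remove leaf 4 (neighbor: 8).

Answer: 4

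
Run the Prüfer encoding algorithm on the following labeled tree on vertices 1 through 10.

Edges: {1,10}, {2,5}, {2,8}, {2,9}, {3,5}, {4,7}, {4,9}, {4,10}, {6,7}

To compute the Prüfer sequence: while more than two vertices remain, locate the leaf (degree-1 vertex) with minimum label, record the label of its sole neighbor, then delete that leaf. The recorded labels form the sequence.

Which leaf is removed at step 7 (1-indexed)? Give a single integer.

Answer: 2

Derivation:
Step 1: current leaves = {1,3,6,8}. Remove leaf 1 (neighbor: 10).
Step 2: current leaves = {3,6,8,10}. Remove leaf 3 (neighbor: 5).
Step 3: current leaves = {5,6,8,10}. Remove leaf 5 (neighbor: 2).
Step 4: current leaves = {6,8,10}. Remove leaf 6 (neighbor: 7).
Step 5: current leaves = {7,8,10}. Remove leaf 7 (neighbor: 4).
Step 6: current leaves = {8,10}. Remove leaf 8 (neighbor: 2).
Step 7: current leaves = {2,10}. Remove leaf 2 (neighbor: 9).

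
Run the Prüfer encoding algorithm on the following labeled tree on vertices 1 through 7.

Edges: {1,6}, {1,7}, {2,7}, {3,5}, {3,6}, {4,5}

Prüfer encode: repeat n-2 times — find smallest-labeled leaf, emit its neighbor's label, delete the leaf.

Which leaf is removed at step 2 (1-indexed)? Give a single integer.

Answer: 4

Derivation:
Step 1: current leaves = {2,4}. Remove leaf 2 (neighbor: 7).
Step 2: current leaves = {4,7}. Remove leaf 4 (neighbor: 5).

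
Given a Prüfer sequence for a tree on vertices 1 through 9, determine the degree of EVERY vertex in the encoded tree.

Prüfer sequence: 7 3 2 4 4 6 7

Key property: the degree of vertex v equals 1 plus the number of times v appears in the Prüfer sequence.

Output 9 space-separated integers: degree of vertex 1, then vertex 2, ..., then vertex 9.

Answer: 1 2 2 3 1 2 3 1 1

Derivation:
p_1 = 7: count[7] becomes 1
p_2 = 3: count[3] becomes 1
p_3 = 2: count[2] becomes 1
p_4 = 4: count[4] becomes 1
p_5 = 4: count[4] becomes 2
p_6 = 6: count[6] becomes 1
p_7 = 7: count[7] becomes 2
Degrees (1 + count): deg[1]=1+0=1, deg[2]=1+1=2, deg[3]=1+1=2, deg[4]=1+2=3, deg[5]=1+0=1, deg[6]=1+1=2, deg[7]=1+2=3, deg[8]=1+0=1, deg[9]=1+0=1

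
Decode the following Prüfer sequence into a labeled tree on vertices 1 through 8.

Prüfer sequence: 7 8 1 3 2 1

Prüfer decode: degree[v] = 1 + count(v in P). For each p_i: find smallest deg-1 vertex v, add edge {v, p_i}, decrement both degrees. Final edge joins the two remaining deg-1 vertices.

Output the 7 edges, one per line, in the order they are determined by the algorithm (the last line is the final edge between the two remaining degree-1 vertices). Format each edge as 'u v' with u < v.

Initial degrees: {1:3, 2:2, 3:2, 4:1, 5:1, 6:1, 7:2, 8:2}
Step 1: smallest deg-1 vertex = 4, p_1 = 7. Add edge {4,7}. Now deg[4]=0, deg[7]=1.
Step 2: smallest deg-1 vertex = 5, p_2 = 8. Add edge {5,8}. Now deg[5]=0, deg[8]=1.
Step 3: smallest deg-1 vertex = 6, p_3 = 1. Add edge {1,6}. Now deg[6]=0, deg[1]=2.
Step 4: smallest deg-1 vertex = 7, p_4 = 3. Add edge {3,7}. Now deg[7]=0, deg[3]=1.
Step 5: smallest deg-1 vertex = 3, p_5 = 2. Add edge {2,3}. Now deg[3]=0, deg[2]=1.
Step 6: smallest deg-1 vertex = 2, p_6 = 1. Add edge {1,2}. Now deg[2]=0, deg[1]=1.
Final: two remaining deg-1 vertices are 1, 8. Add edge {1,8}.

Answer: 4 7
5 8
1 6
3 7
2 3
1 2
1 8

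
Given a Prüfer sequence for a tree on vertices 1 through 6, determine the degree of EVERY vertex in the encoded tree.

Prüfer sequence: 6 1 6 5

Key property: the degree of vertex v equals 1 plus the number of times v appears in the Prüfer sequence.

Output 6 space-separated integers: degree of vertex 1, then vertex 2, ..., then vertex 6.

p_1 = 6: count[6] becomes 1
p_2 = 1: count[1] becomes 1
p_3 = 6: count[6] becomes 2
p_4 = 5: count[5] becomes 1
Degrees (1 + count): deg[1]=1+1=2, deg[2]=1+0=1, deg[3]=1+0=1, deg[4]=1+0=1, deg[5]=1+1=2, deg[6]=1+2=3

Answer: 2 1 1 1 2 3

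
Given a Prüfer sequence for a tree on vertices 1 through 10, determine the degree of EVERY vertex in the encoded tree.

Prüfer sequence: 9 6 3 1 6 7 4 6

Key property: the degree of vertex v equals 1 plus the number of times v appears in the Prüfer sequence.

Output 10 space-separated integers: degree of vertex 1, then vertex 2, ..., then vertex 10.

Answer: 2 1 2 2 1 4 2 1 2 1

Derivation:
p_1 = 9: count[9] becomes 1
p_2 = 6: count[6] becomes 1
p_3 = 3: count[3] becomes 1
p_4 = 1: count[1] becomes 1
p_5 = 6: count[6] becomes 2
p_6 = 7: count[7] becomes 1
p_7 = 4: count[4] becomes 1
p_8 = 6: count[6] becomes 3
Degrees (1 + count): deg[1]=1+1=2, deg[2]=1+0=1, deg[3]=1+1=2, deg[4]=1+1=2, deg[5]=1+0=1, deg[6]=1+3=4, deg[7]=1+1=2, deg[8]=1+0=1, deg[9]=1+1=2, deg[10]=1+0=1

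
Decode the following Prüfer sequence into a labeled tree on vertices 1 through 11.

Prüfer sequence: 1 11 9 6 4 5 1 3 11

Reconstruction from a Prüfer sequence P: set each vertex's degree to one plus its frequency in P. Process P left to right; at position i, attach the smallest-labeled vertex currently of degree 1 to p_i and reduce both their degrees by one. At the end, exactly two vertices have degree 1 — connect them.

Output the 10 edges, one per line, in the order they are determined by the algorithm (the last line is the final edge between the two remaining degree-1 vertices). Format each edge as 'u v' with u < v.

Answer: 1 2
7 11
8 9
6 9
4 6
4 5
1 5
1 3
3 11
10 11

Derivation:
Initial degrees: {1:3, 2:1, 3:2, 4:2, 5:2, 6:2, 7:1, 8:1, 9:2, 10:1, 11:3}
Step 1: smallest deg-1 vertex = 2, p_1 = 1. Add edge {1,2}. Now deg[2]=0, deg[1]=2.
Step 2: smallest deg-1 vertex = 7, p_2 = 11. Add edge {7,11}. Now deg[7]=0, deg[11]=2.
Step 3: smallest deg-1 vertex = 8, p_3 = 9. Add edge {8,9}. Now deg[8]=0, deg[9]=1.
Step 4: smallest deg-1 vertex = 9, p_4 = 6. Add edge {6,9}. Now deg[9]=0, deg[6]=1.
Step 5: smallest deg-1 vertex = 6, p_5 = 4. Add edge {4,6}. Now deg[6]=0, deg[4]=1.
Step 6: smallest deg-1 vertex = 4, p_6 = 5. Add edge {4,5}. Now deg[4]=0, deg[5]=1.
Step 7: smallest deg-1 vertex = 5, p_7 = 1. Add edge {1,5}. Now deg[5]=0, deg[1]=1.
Step 8: smallest deg-1 vertex = 1, p_8 = 3. Add edge {1,3}. Now deg[1]=0, deg[3]=1.
Step 9: smallest deg-1 vertex = 3, p_9 = 11. Add edge {3,11}. Now deg[3]=0, deg[11]=1.
Final: two remaining deg-1 vertices are 10, 11. Add edge {10,11}.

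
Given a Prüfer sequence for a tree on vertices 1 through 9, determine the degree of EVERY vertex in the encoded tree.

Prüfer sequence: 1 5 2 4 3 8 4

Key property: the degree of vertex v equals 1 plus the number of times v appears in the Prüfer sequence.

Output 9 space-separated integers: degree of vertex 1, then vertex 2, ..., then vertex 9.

p_1 = 1: count[1] becomes 1
p_2 = 5: count[5] becomes 1
p_3 = 2: count[2] becomes 1
p_4 = 4: count[4] becomes 1
p_5 = 3: count[3] becomes 1
p_6 = 8: count[8] becomes 1
p_7 = 4: count[4] becomes 2
Degrees (1 + count): deg[1]=1+1=2, deg[2]=1+1=2, deg[3]=1+1=2, deg[4]=1+2=3, deg[5]=1+1=2, deg[6]=1+0=1, deg[7]=1+0=1, deg[8]=1+1=2, deg[9]=1+0=1

Answer: 2 2 2 3 2 1 1 2 1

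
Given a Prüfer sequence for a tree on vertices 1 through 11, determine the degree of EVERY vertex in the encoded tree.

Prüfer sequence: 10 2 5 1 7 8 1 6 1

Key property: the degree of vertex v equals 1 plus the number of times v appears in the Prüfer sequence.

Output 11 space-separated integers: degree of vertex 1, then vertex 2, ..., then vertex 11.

p_1 = 10: count[10] becomes 1
p_2 = 2: count[2] becomes 1
p_3 = 5: count[5] becomes 1
p_4 = 1: count[1] becomes 1
p_5 = 7: count[7] becomes 1
p_6 = 8: count[8] becomes 1
p_7 = 1: count[1] becomes 2
p_8 = 6: count[6] becomes 1
p_9 = 1: count[1] becomes 3
Degrees (1 + count): deg[1]=1+3=4, deg[2]=1+1=2, deg[3]=1+0=1, deg[4]=1+0=1, deg[5]=1+1=2, deg[6]=1+1=2, deg[7]=1+1=2, deg[8]=1+1=2, deg[9]=1+0=1, deg[10]=1+1=2, deg[11]=1+0=1

Answer: 4 2 1 1 2 2 2 2 1 2 1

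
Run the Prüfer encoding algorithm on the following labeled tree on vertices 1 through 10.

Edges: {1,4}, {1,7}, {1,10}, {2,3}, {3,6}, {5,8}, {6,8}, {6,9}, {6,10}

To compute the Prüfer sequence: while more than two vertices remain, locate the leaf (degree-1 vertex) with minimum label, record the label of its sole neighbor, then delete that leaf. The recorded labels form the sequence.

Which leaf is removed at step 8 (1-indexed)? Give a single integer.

Answer: 9

Derivation:
Step 1: current leaves = {2,4,5,7,9}. Remove leaf 2 (neighbor: 3).
Step 2: current leaves = {3,4,5,7,9}. Remove leaf 3 (neighbor: 6).
Step 3: current leaves = {4,5,7,9}. Remove leaf 4 (neighbor: 1).
Step 4: current leaves = {5,7,9}. Remove leaf 5 (neighbor: 8).
Step 5: current leaves = {7,8,9}. Remove leaf 7 (neighbor: 1).
Step 6: current leaves = {1,8,9}. Remove leaf 1 (neighbor: 10).
Step 7: current leaves = {8,9,10}. Remove leaf 8 (neighbor: 6).
Step 8: current leaves = {9,10}. Remove leaf 9 (neighbor: 6).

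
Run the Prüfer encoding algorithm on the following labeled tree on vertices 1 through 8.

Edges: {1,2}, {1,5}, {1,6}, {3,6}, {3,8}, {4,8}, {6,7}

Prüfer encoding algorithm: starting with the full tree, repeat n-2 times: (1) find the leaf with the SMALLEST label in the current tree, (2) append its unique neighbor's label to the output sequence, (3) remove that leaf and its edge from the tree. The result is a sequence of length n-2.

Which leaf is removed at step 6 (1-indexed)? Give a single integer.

Step 1: current leaves = {2,4,5,7}. Remove leaf 2 (neighbor: 1).
Step 2: current leaves = {4,5,7}. Remove leaf 4 (neighbor: 8).
Step 3: current leaves = {5,7,8}. Remove leaf 5 (neighbor: 1).
Step 4: current leaves = {1,7,8}. Remove leaf 1 (neighbor: 6).
Step 5: current leaves = {7,8}. Remove leaf 7 (neighbor: 6).
Step 6: current leaves = {6,8}. Remove leaf 6 (neighbor: 3).

Answer: 6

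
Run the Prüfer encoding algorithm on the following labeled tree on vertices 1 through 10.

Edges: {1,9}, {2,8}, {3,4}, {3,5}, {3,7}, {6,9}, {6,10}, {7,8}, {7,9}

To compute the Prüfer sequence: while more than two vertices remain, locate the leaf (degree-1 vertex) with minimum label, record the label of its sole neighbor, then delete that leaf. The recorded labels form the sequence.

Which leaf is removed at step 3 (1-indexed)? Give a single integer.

Answer: 4

Derivation:
Step 1: current leaves = {1,2,4,5,10}. Remove leaf 1 (neighbor: 9).
Step 2: current leaves = {2,4,5,10}. Remove leaf 2 (neighbor: 8).
Step 3: current leaves = {4,5,8,10}. Remove leaf 4 (neighbor: 3).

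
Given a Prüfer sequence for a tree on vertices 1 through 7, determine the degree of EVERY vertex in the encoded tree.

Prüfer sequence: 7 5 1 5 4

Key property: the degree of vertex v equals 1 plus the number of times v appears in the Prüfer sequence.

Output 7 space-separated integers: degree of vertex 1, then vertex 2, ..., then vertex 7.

p_1 = 7: count[7] becomes 1
p_2 = 5: count[5] becomes 1
p_3 = 1: count[1] becomes 1
p_4 = 5: count[5] becomes 2
p_5 = 4: count[4] becomes 1
Degrees (1 + count): deg[1]=1+1=2, deg[2]=1+0=1, deg[3]=1+0=1, deg[4]=1+1=2, deg[5]=1+2=3, deg[6]=1+0=1, deg[7]=1+1=2

Answer: 2 1 1 2 3 1 2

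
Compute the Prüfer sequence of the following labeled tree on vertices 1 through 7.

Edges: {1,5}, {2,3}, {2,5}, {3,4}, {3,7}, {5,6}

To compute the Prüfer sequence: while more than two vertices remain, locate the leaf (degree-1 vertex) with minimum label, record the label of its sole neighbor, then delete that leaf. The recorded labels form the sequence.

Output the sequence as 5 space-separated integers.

Step 1: leaves = {1,4,6,7}. Remove smallest leaf 1, emit neighbor 5.
Step 2: leaves = {4,6,7}. Remove smallest leaf 4, emit neighbor 3.
Step 3: leaves = {6,7}. Remove smallest leaf 6, emit neighbor 5.
Step 4: leaves = {5,7}. Remove smallest leaf 5, emit neighbor 2.
Step 5: leaves = {2,7}. Remove smallest leaf 2, emit neighbor 3.
Done: 2 vertices remain (3, 7). Sequence = [5 3 5 2 3]

Answer: 5 3 5 2 3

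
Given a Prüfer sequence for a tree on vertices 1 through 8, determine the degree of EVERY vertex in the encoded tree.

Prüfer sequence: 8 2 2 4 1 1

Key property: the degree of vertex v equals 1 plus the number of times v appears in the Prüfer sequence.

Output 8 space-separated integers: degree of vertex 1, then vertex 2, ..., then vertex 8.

p_1 = 8: count[8] becomes 1
p_2 = 2: count[2] becomes 1
p_3 = 2: count[2] becomes 2
p_4 = 4: count[4] becomes 1
p_5 = 1: count[1] becomes 1
p_6 = 1: count[1] becomes 2
Degrees (1 + count): deg[1]=1+2=3, deg[2]=1+2=3, deg[3]=1+0=1, deg[4]=1+1=2, deg[5]=1+0=1, deg[6]=1+0=1, deg[7]=1+0=1, deg[8]=1+1=2

Answer: 3 3 1 2 1 1 1 2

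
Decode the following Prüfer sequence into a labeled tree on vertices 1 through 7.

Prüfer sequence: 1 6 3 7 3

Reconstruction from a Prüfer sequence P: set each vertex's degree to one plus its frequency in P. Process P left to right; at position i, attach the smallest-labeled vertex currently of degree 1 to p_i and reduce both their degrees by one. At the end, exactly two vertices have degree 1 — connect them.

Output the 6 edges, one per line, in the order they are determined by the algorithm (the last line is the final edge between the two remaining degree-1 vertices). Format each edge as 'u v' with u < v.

Answer: 1 2
1 6
3 4
5 7
3 6
3 7

Derivation:
Initial degrees: {1:2, 2:1, 3:3, 4:1, 5:1, 6:2, 7:2}
Step 1: smallest deg-1 vertex = 2, p_1 = 1. Add edge {1,2}. Now deg[2]=0, deg[1]=1.
Step 2: smallest deg-1 vertex = 1, p_2 = 6. Add edge {1,6}. Now deg[1]=0, deg[6]=1.
Step 3: smallest deg-1 vertex = 4, p_3 = 3. Add edge {3,4}. Now deg[4]=0, deg[3]=2.
Step 4: smallest deg-1 vertex = 5, p_4 = 7. Add edge {5,7}. Now deg[5]=0, deg[7]=1.
Step 5: smallest deg-1 vertex = 6, p_5 = 3. Add edge {3,6}. Now deg[6]=0, deg[3]=1.
Final: two remaining deg-1 vertices are 3, 7. Add edge {3,7}.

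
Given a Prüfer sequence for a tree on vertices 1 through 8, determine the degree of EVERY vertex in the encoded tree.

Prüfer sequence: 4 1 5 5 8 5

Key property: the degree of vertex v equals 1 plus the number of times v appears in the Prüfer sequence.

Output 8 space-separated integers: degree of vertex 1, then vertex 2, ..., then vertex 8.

p_1 = 4: count[4] becomes 1
p_2 = 1: count[1] becomes 1
p_3 = 5: count[5] becomes 1
p_4 = 5: count[5] becomes 2
p_5 = 8: count[8] becomes 1
p_6 = 5: count[5] becomes 3
Degrees (1 + count): deg[1]=1+1=2, deg[2]=1+0=1, deg[3]=1+0=1, deg[4]=1+1=2, deg[5]=1+3=4, deg[6]=1+0=1, deg[7]=1+0=1, deg[8]=1+1=2

Answer: 2 1 1 2 4 1 1 2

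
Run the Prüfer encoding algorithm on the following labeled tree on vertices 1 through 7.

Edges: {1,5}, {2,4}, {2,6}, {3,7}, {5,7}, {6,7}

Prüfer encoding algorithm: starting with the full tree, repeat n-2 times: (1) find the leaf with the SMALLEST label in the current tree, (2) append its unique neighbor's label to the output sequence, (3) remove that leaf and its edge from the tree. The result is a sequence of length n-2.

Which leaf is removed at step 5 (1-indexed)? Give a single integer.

Step 1: current leaves = {1,3,4}. Remove leaf 1 (neighbor: 5).
Step 2: current leaves = {3,4,5}. Remove leaf 3 (neighbor: 7).
Step 3: current leaves = {4,5}. Remove leaf 4 (neighbor: 2).
Step 4: current leaves = {2,5}. Remove leaf 2 (neighbor: 6).
Step 5: current leaves = {5,6}. Remove leaf 5 (neighbor: 7).

Answer: 5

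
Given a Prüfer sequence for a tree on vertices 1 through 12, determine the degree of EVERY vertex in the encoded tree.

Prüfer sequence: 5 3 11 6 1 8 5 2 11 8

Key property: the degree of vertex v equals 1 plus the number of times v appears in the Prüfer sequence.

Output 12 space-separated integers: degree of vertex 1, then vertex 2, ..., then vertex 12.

p_1 = 5: count[5] becomes 1
p_2 = 3: count[3] becomes 1
p_3 = 11: count[11] becomes 1
p_4 = 6: count[6] becomes 1
p_5 = 1: count[1] becomes 1
p_6 = 8: count[8] becomes 1
p_7 = 5: count[5] becomes 2
p_8 = 2: count[2] becomes 1
p_9 = 11: count[11] becomes 2
p_10 = 8: count[8] becomes 2
Degrees (1 + count): deg[1]=1+1=2, deg[2]=1+1=2, deg[3]=1+1=2, deg[4]=1+0=1, deg[5]=1+2=3, deg[6]=1+1=2, deg[7]=1+0=1, deg[8]=1+2=3, deg[9]=1+0=1, deg[10]=1+0=1, deg[11]=1+2=3, deg[12]=1+0=1

Answer: 2 2 2 1 3 2 1 3 1 1 3 1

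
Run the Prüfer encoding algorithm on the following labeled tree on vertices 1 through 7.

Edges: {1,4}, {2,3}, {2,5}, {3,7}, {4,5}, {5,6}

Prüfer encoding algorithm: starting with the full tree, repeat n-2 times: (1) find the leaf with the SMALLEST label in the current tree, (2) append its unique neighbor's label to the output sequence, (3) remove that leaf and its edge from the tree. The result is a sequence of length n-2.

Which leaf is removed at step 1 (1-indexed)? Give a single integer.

Answer: 1

Derivation:
Step 1: current leaves = {1,6,7}. Remove leaf 1 (neighbor: 4).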